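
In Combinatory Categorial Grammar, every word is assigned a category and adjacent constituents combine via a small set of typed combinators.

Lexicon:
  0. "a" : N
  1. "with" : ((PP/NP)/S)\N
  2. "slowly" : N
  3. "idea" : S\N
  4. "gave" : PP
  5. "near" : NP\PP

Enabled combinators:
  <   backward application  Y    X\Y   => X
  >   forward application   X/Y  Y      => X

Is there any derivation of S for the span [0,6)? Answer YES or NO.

N ((PP/NP)/S)\N N S\N PP NP\PP
CKY chart[0,6] = {PP}; S ∉ chart

NO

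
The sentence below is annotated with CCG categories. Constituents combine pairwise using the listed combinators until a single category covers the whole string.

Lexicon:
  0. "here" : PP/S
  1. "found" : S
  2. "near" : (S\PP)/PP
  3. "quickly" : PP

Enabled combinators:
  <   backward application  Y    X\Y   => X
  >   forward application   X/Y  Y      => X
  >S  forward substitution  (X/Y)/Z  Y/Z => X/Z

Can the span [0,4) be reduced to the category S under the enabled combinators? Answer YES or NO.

[0,4] S   <
  [0,2] PP   >
    [0,1] "here" : PP/S
    [1,2] "found" : S
  [2,4] S\PP   >
    [2,3] "near" : (S\PP)/PP
    [3,4] "quickly" : PP

YES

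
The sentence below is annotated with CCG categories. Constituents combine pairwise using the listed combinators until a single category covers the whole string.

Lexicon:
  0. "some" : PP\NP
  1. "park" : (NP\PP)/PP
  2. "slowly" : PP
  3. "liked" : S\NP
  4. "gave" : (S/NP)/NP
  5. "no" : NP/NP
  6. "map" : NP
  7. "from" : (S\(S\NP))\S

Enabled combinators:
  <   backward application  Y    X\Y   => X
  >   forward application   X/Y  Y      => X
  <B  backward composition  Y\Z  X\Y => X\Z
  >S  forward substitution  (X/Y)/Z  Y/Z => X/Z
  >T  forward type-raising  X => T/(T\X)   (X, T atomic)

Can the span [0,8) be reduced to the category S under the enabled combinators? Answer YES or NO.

YES

[0,8] S   <
  [0,4] S\NP   <B
    [0,1] "some" : PP\NP
    [1,4] S\PP   <B
      [1,3] NP\PP   >
        [1,2] "park" : (NP\PP)/PP
        [2,3] "slowly" : PP
      [3,4] "liked" : S\NP
  [4,8] S\(S\NP)   <
    [4,7] S   >
      [4,6] S/NP   >S
        [4,5] "gave" : (S/NP)/NP
        [5,6] "no" : NP/NP
      [6,7] "map" : NP
    [7,8] "from" : (S\(S\NP))\S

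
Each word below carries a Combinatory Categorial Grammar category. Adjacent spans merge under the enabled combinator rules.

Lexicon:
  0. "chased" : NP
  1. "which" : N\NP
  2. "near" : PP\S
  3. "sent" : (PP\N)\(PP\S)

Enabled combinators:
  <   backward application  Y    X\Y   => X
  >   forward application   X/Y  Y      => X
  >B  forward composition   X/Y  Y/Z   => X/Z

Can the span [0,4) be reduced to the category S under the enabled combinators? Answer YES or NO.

NO

NP N\NP PP\S (PP\N)\(PP\S)
CKY chart[0,4] = {PP}; S ∉ chart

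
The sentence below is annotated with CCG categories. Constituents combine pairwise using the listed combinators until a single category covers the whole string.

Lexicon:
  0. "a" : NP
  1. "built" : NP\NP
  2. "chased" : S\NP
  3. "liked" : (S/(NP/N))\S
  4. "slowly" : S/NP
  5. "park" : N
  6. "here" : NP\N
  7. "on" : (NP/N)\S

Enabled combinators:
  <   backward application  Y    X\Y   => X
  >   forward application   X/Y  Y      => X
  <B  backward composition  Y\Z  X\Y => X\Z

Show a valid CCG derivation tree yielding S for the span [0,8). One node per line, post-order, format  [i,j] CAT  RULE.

[0,1] NP  lex  "a"
[1,2] NP\NP  lex  "built"
[2,3] S\NP  lex  "chased"
[1,3] S\NP  <B  k=2
[0,3] S  <  k=1
[3,4] (S/(NP/N))\S  lex  "liked"
[0,4] S/(NP/N)  <  k=3
[4,5] S/NP  lex  "slowly"
[5,6] N  lex  "park"
[6,7] NP\N  lex  "here"
[5,7] NP  <  k=6
[4,7] S  >  k=5
[7,8] (NP/N)\S  lex  "on"
[4,8] NP/N  <  k=7
[0,8] S  >  k=4

[0,8] S   >
  [0,4] S/(NP/N)   <
    [0,3] S   <
      [0,1] "a" : NP
      [1,3] S\NP   <B
        [1,2] "built" : NP\NP
        [2,3] "chased" : S\NP
    [3,4] "liked" : (S/(NP/N))\S
  [4,8] NP/N   <
    [4,7] S   >
      [4,5] "slowly" : S/NP
      [5,7] NP   <
        [5,6] "park" : N
        [6,7] "here" : NP\N
    [7,8] "on" : (NP/N)\S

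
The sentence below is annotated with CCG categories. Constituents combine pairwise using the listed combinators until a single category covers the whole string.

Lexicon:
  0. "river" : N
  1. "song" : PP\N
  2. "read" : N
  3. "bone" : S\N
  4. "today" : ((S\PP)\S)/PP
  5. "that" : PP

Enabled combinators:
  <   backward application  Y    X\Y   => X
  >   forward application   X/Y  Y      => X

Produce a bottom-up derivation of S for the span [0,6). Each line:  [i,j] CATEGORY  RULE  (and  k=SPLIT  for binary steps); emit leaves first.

[0,1] N  lex  "river"
[1,2] PP\N  lex  "song"
[0,2] PP  <  k=1
[2,3] N  lex  "read"
[3,4] S\N  lex  "bone"
[2,4] S  <  k=3
[4,5] ((S\PP)\S)/PP  lex  "today"
[5,6] PP  lex  "that"
[4,6] (S\PP)\S  >  k=5
[2,6] S\PP  <  k=4
[0,6] S  <  k=2

[0,6] S   <
  [0,2] PP   <
    [0,1] "river" : N
    [1,2] "song" : PP\N
  [2,6] S\PP   <
    [2,4] S   <
      [2,3] "read" : N
      [3,4] "bone" : S\N
    [4,6] (S\PP)\S   >
      [4,5] "today" : ((S\PP)\S)/PP
      [5,6] "that" : PP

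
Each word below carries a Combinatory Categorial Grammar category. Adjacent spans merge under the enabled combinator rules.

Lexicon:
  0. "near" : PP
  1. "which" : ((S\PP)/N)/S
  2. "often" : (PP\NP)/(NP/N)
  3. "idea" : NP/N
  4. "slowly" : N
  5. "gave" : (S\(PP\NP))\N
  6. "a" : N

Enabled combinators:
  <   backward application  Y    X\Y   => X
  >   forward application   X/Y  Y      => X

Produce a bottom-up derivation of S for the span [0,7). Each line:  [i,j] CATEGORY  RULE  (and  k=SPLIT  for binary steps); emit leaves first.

[0,1] PP  lex  "near"
[1,2] ((S\PP)/N)/S  lex  "which"
[2,3] (PP\NP)/(NP/N)  lex  "often"
[3,4] NP/N  lex  "idea"
[2,4] PP\NP  >  k=3
[4,5] N  lex  "slowly"
[5,6] (S\(PP\NP))\N  lex  "gave"
[4,6] S\(PP\NP)  <  k=5
[2,6] S  <  k=4
[1,6] (S\PP)/N  >  k=2
[6,7] N  lex  "a"
[1,7] S\PP  >  k=6
[0,7] S  <  k=1

[0,7] S   <
  [0,1] "near" : PP
  [1,7] S\PP   >
    [1,6] (S\PP)/N   >
      [1,2] "which" : ((S\PP)/N)/S
      [2,6] S   <
        [2,4] PP\NP   >
          [2,3] "often" : (PP\NP)/(NP/N)
          [3,4] "idea" : NP/N
        [4,6] S\(PP\NP)   <
          [4,5] "slowly" : N
          [5,6] "gave" : (S\(PP\NP))\N
    [6,7] "a" : N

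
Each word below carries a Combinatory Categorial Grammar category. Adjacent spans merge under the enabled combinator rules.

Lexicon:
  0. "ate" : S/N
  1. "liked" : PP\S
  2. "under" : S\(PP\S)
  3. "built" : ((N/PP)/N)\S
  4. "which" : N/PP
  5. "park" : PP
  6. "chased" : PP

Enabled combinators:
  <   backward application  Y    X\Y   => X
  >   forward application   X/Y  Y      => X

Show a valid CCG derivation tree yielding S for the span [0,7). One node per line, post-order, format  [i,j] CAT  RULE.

[0,7] S   >
  [0,1] "ate" : S/N
  [1,7] N   >
    [1,6] N/PP   >
      [1,4] (N/PP)/N   <
        [1,3] S   <
          [1,2] "liked" : PP\S
          [2,3] "under" : S\(PP\S)
        [3,4] "built" : ((N/PP)/N)\S
      [4,6] N   >
        [4,5] "which" : N/PP
        [5,6] "park" : PP
    [6,7] "chased" : PP

[0,1] S/N  lex  "ate"
[1,2] PP\S  lex  "liked"
[2,3] S\(PP\S)  lex  "under"
[1,3] S  <  k=2
[3,4] ((N/PP)/N)\S  lex  "built"
[1,4] (N/PP)/N  <  k=3
[4,5] N/PP  lex  "which"
[5,6] PP  lex  "park"
[4,6] N  >  k=5
[1,6] N/PP  >  k=4
[6,7] PP  lex  "chased"
[1,7] N  >  k=6
[0,7] S  >  k=1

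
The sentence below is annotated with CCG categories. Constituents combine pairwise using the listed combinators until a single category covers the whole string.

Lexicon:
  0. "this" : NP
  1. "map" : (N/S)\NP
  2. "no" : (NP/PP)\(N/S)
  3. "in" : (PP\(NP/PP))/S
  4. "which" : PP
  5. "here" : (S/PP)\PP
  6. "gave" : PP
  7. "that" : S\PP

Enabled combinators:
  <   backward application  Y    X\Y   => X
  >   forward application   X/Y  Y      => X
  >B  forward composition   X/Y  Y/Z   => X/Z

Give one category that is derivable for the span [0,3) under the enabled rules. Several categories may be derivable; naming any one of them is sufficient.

[0,8] S   <
  [0,7] PP   <
    [0,3] NP/PP   <
      [0,2] N/S   <
        [0,1] "this" : NP
        [1,2] "map" : (N/S)\NP
      [2,3] "no" : (NP/PP)\(N/S)
    [3,7] PP\(NP/PP)   >
      [3,4] "in" : (PP\(NP/PP))/S
      [4,7] S   >
        [4,6] S/PP   <
          [4,5] "which" : PP
          [5,6] "here" : (S/PP)\PP
        [6,7] "gave" : PP
  [7,8] "that" : S\PP

NP/PP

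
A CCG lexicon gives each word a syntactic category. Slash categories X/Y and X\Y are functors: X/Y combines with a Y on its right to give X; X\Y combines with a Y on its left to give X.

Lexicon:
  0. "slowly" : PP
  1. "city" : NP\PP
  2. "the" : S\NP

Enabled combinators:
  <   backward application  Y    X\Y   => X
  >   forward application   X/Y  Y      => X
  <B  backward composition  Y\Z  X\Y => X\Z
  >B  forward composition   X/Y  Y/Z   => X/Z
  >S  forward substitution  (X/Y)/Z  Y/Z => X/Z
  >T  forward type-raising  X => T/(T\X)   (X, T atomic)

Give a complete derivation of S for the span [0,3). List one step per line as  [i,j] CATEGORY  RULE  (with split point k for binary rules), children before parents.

[0,1] PP  lex  "slowly"
[0,1] NP/(NP\PP)  >T
[1,2] NP\PP  lex  "city"
[0,2] NP  >  k=1
[2,3] S\NP  lex  "the"
[0,3] S  <  k=2

[0,3] S   <
  [0,2] NP   >
    [0,1] NP/(NP\PP)   >T
      [0,1] "slowly" : PP
    [1,2] "city" : NP\PP
  [2,3] "the" : S\NP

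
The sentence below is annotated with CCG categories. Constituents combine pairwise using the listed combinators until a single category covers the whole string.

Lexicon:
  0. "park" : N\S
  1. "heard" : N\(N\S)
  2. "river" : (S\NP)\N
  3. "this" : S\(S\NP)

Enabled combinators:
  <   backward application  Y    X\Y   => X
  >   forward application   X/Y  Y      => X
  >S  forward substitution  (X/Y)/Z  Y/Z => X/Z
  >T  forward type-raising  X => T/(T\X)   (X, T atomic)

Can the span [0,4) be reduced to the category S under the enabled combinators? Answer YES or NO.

[0,4] S   <
  [0,3] S\NP   <
    [0,2] N   <
      [0,1] "park" : N\S
      [1,2] "heard" : N\(N\S)
    [2,3] "river" : (S\NP)\N
  [3,4] "this" : S\(S\NP)

YES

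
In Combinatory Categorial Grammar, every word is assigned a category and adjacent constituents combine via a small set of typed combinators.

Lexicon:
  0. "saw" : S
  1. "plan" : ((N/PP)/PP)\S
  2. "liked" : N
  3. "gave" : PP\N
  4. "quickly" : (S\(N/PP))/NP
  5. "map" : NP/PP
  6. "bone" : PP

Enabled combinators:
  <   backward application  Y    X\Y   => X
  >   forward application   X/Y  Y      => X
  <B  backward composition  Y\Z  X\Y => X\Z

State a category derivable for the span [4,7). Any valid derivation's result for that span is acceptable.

S\(N/PP)

[0,7] S   <
  [0,4] N/PP   >
    [0,2] (N/PP)/PP   <
      [0,1] "saw" : S
      [1,2] "plan" : ((N/PP)/PP)\S
    [2,4] PP   <
      [2,3] "liked" : N
      [3,4] "gave" : PP\N
  [4,7] S\(N/PP)   >
    [4,5] "quickly" : (S\(N/PP))/NP
    [5,7] NP   >
      [5,6] "map" : NP/PP
      [6,7] "bone" : PP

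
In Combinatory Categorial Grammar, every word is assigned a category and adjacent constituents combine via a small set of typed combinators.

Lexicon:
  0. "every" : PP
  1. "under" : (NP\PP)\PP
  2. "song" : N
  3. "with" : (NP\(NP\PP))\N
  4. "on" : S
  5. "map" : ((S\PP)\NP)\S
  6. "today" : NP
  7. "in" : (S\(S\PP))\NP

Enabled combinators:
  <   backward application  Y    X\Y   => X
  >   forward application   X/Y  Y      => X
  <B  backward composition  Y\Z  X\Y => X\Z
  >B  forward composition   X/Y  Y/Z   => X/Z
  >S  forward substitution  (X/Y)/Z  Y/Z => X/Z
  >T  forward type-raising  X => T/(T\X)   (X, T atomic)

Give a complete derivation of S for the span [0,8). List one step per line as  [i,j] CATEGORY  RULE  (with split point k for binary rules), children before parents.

[0,1] PP  lex  "every"
[1,2] (NP\PP)\PP  lex  "under"
[0,2] NP\PP  <  k=1
[2,3] N  lex  "song"
[3,4] (NP\(NP\PP))\N  lex  "with"
[2,4] NP\(NP\PP)  <  k=3
[0,4] NP  <  k=2
[4,5] S  lex  "on"
[5,6] ((S\PP)\NP)\S  lex  "map"
[4,6] (S\PP)\NP  <  k=5
[0,6] S\PP  <  k=4
[6,7] NP  lex  "today"
[7,8] (S\(S\PP))\NP  lex  "in"
[6,8] S\(S\PP)  <  k=7
[0,8] S  <  k=6

[0,8] S   <
  [0,6] S\PP   <
    [0,4] NP   <
      [0,2] NP\PP   <
        [0,1] "every" : PP
        [1,2] "under" : (NP\PP)\PP
      [2,4] NP\(NP\PP)   <
        [2,3] "song" : N
        [3,4] "with" : (NP\(NP\PP))\N
    [4,6] (S\PP)\NP   <
      [4,5] "on" : S
      [5,6] "map" : ((S\PP)\NP)\S
  [6,8] S\(S\PP)   <
    [6,7] "today" : NP
    [7,8] "in" : (S\(S\PP))\NP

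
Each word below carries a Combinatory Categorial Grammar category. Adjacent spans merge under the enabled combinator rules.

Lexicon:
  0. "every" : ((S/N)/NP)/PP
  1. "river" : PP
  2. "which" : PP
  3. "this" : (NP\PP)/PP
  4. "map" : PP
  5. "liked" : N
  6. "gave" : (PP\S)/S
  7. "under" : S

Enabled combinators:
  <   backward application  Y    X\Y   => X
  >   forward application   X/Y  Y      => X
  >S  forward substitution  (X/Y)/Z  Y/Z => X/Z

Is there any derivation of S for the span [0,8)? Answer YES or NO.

NO

((S/N)/NP)/PP PP PP (NP\PP)/PP PP N (PP\S)/S S
CKY chart[0,8] = {PP}; S ∉ chart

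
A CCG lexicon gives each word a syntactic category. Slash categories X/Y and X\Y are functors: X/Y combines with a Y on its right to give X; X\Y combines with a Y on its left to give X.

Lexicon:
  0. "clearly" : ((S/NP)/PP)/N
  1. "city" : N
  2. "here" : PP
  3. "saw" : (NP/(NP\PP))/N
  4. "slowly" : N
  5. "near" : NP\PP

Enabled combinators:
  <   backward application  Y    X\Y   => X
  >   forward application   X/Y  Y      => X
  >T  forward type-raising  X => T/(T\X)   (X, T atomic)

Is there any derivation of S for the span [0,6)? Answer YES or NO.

YES

[0,6] S   >
  [0,3] S/NP   >
    [0,2] (S/NP)/PP   >
      [0,1] "clearly" : ((S/NP)/PP)/N
      [1,2] "city" : N
    [2,3] "here" : PP
  [3,6] NP   >
    [3,5] NP/(NP\PP)   >
      [3,4] "saw" : (NP/(NP\PP))/N
      [4,5] "slowly" : N
    [5,6] "near" : NP\PP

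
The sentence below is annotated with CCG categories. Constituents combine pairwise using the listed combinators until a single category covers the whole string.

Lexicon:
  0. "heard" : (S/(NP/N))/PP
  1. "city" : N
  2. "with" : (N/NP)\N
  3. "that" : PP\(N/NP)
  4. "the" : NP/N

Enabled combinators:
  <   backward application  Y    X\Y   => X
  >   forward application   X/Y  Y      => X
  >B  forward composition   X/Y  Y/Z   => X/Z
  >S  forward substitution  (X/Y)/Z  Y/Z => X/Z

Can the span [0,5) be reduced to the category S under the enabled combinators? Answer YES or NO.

[0,5] S   >
  [0,4] S/(NP/N)   >
    [0,1] "heard" : (S/(NP/N))/PP
    [1,4] PP   <
      [1,3] N/NP   <
        [1,2] "city" : N
        [2,3] "with" : (N/NP)\N
      [3,4] "that" : PP\(N/NP)
  [4,5] "the" : NP/N

YES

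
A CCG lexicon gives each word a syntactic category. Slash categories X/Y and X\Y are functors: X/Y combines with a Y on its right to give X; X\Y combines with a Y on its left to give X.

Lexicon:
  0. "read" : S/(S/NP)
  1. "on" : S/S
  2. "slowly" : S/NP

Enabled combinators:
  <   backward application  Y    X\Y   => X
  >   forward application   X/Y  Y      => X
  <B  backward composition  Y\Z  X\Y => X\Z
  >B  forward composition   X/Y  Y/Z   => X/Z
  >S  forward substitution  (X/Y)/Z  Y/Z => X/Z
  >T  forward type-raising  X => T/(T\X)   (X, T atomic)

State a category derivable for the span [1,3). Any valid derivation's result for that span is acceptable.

S/NP

[0,3] S   >
  [0,1] "read" : S/(S/NP)
  [1,3] S/NP   >B
    [1,2] "on" : S/S
    [2,3] "slowly" : S/NP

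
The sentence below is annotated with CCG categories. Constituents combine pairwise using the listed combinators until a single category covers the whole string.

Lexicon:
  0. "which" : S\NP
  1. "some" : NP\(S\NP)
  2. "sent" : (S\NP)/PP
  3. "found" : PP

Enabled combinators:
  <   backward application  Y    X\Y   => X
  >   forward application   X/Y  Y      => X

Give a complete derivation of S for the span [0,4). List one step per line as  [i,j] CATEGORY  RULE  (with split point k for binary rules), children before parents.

[0,4] S   <
  [0,2] NP   <
    [0,1] "which" : S\NP
    [1,2] "some" : NP\(S\NP)
  [2,4] S\NP   >
    [2,3] "sent" : (S\NP)/PP
    [3,4] "found" : PP

[0,1] S\NP  lex  "which"
[1,2] NP\(S\NP)  lex  "some"
[0,2] NP  <  k=1
[2,3] (S\NP)/PP  lex  "sent"
[3,4] PP  lex  "found"
[2,4] S\NP  >  k=3
[0,4] S  <  k=2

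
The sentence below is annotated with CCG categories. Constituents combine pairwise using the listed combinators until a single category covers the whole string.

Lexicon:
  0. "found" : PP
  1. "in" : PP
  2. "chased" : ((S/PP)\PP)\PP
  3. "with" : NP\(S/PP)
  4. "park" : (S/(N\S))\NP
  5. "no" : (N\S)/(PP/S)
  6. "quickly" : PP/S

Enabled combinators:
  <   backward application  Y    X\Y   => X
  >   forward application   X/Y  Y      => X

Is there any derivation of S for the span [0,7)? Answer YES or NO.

[0,7] S   >
  [0,5] S/(N\S)   <
    [0,4] NP   <
      [0,3] S/PP   <
        [0,1] "found" : PP
        [1,3] (S/PP)\PP   <
          [1,2] "in" : PP
          [2,3] "chased" : ((S/PP)\PP)\PP
      [3,4] "with" : NP\(S/PP)
    [4,5] "park" : (S/(N\S))\NP
  [5,7] N\S   >
    [5,6] "no" : (N\S)/(PP/S)
    [6,7] "quickly" : PP/S

YES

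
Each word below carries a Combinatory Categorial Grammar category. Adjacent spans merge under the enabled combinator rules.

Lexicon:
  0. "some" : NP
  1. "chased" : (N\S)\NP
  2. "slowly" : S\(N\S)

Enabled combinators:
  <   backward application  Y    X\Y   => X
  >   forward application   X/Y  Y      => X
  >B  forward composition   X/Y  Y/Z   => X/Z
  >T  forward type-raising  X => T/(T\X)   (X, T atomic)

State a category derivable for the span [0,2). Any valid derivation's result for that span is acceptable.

[0,3] S   <
  [0,2] N\S   <
    [0,1] "some" : NP
    [1,2] "chased" : (N\S)\NP
  [2,3] "slowly" : S\(N\S)

N\S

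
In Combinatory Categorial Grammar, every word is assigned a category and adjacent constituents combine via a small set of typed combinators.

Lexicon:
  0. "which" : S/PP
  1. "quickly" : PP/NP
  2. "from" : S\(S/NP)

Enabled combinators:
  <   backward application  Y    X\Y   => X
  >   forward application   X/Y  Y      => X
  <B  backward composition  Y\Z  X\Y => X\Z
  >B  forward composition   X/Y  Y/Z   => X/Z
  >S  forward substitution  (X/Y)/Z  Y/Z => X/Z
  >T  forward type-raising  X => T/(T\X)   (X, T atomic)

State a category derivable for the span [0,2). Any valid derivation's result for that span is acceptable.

[0,3] S   <
  [0,2] S/NP   >B
    [0,1] "which" : S/PP
    [1,2] "quickly" : PP/NP
  [2,3] "from" : S\(S/NP)

S/NP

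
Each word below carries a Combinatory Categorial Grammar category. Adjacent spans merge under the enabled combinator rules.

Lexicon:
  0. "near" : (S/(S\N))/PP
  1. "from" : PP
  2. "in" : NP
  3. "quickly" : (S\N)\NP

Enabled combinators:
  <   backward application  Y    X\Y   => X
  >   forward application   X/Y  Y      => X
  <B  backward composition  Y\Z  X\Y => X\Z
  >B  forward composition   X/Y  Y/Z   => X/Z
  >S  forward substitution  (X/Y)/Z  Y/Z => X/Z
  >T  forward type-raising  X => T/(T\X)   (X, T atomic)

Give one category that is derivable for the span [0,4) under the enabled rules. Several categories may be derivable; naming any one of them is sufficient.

S

[0,4] S   >
  [0,2] S/(S\N)   >
    [0,1] "near" : (S/(S\N))/PP
    [1,2] "from" : PP
  [2,4] S\N   <
    [2,3] "in" : NP
    [3,4] "quickly" : (S\N)\NP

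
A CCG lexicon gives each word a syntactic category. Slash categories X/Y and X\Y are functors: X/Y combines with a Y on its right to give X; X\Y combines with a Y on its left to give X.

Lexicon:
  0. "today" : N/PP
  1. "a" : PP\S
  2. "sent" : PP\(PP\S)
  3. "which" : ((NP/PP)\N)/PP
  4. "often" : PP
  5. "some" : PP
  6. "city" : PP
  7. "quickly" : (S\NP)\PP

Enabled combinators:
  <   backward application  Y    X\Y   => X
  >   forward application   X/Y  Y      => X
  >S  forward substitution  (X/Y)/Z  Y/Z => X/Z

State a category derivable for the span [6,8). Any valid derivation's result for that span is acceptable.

S\NP

[0,8] S   <
  [0,6] NP   >
    [0,5] NP/PP   <
      [0,3] N   >
        [0,1] "today" : N/PP
        [1,3] PP   <
          [1,2] "a" : PP\S
          [2,3] "sent" : PP\(PP\S)
      [3,5] (NP/PP)\N   >
        [3,4] "which" : ((NP/PP)\N)/PP
        [4,5] "often" : PP
    [5,6] "some" : PP
  [6,8] S\NP   <
    [6,7] "city" : PP
    [7,8] "quickly" : (S\NP)\PP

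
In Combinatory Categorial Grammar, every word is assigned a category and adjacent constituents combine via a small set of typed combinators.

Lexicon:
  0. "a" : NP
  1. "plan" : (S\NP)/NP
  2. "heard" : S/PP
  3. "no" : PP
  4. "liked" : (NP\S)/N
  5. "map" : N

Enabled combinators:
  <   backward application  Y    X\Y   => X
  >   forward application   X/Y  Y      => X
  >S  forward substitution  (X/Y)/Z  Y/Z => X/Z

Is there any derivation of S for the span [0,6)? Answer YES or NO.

YES

[0,6] S   <
  [0,1] "a" : NP
  [1,6] S\NP   >
    [1,2] "plan" : (S\NP)/NP
    [2,6] NP   <
      [2,4] S   >
        [2,3] "heard" : S/PP
        [3,4] "no" : PP
      [4,6] NP\S   >
        [4,5] "liked" : (NP\S)/N
        [5,6] "map" : N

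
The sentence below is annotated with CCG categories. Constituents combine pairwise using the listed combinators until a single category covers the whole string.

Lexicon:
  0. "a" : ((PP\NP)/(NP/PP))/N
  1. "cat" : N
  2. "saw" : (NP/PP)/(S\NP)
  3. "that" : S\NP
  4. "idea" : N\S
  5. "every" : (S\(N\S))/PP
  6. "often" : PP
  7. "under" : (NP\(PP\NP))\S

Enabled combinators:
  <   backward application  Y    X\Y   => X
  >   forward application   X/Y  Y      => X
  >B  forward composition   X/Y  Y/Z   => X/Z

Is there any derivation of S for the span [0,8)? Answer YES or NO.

NO

((PP\NP)/(NP/PP))/N N (NP/PP)/(S\NP) S\NP N\S (S\(N\S))/PP PP (NP\(PP\NP))\S
CKY chart[0,8] = {NP}; S ∉ chart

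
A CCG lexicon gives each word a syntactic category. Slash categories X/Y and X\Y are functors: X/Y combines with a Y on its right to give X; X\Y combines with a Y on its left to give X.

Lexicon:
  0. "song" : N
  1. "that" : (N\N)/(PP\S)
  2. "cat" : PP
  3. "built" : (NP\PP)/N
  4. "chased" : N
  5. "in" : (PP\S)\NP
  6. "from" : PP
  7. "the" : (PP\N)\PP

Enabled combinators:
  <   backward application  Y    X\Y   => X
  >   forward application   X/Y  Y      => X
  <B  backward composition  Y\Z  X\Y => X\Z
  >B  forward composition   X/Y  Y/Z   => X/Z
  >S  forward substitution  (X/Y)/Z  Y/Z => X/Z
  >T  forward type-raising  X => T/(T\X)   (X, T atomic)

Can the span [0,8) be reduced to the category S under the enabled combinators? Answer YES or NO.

N (N\N)/(PP\S) PP (NP\PP)/N N (PP\S)\NP PP (PP\N)\PP
CKY chart[0,8] = {N/(N\PP), NP/(NP\PP), PP, PP/(PP\PP), S/(S\PP)}; S ∉ chart

NO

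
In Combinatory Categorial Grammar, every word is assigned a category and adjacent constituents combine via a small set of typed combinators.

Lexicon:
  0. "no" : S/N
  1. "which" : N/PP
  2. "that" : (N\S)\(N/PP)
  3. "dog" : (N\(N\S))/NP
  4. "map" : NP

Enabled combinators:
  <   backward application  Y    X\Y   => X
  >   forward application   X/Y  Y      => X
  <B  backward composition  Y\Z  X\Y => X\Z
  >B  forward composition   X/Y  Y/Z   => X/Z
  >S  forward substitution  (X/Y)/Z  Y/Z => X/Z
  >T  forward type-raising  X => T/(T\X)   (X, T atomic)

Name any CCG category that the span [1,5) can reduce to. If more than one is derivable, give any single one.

N

[0,5] S   >
  [0,1] "no" : S/N
  [1,5] N   <
    [1,3] N\S   <
      [1,2] "which" : N/PP
      [2,3] "that" : (N\S)\(N/PP)
    [3,5] N\(N\S)   >
      [3,4] "dog" : (N\(N\S))/NP
      [4,5] "map" : NP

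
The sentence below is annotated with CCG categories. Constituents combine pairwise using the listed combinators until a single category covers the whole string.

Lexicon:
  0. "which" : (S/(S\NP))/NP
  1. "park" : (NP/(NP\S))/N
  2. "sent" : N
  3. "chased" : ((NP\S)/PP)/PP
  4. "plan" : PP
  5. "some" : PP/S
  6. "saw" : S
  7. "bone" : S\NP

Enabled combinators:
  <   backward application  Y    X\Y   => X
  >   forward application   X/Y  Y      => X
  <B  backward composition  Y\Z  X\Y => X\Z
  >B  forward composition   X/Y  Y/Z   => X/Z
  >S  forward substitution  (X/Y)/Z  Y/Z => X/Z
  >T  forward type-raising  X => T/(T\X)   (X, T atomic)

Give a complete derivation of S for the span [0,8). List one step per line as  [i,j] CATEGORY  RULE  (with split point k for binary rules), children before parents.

[0,8] S   >
  [0,7] S/(S\NP)   >
    [0,1] "which" : (S/(S\NP))/NP
    [1,7] NP   >
      [1,3] NP/(NP\S)   >
        [1,2] "park" : (NP/(NP\S))/N
        [2,3] "sent" : N
      [3,7] NP\S   >
        [3,5] (NP\S)/PP   >
          [3,4] "chased" : ((NP\S)/PP)/PP
          [4,5] "plan" : PP
        [5,7] PP   >
          [5,6] "some" : PP/S
          [6,7] "saw" : S
  [7,8] "bone" : S\NP

[0,1] (S/(S\NP))/NP  lex  "which"
[1,2] (NP/(NP\S))/N  lex  "park"
[2,3] N  lex  "sent"
[1,3] NP/(NP\S)  >  k=2
[3,4] ((NP\S)/PP)/PP  lex  "chased"
[4,5] PP  lex  "plan"
[3,5] (NP\S)/PP  >  k=4
[5,6] PP/S  lex  "some"
[6,7] S  lex  "saw"
[5,7] PP  >  k=6
[3,7] NP\S  >  k=5
[1,7] NP  >  k=3
[0,7] S/(S\NP)  >  k=1
[7,8] S\NP  lex  "bone"
[0,8] S  >  k=7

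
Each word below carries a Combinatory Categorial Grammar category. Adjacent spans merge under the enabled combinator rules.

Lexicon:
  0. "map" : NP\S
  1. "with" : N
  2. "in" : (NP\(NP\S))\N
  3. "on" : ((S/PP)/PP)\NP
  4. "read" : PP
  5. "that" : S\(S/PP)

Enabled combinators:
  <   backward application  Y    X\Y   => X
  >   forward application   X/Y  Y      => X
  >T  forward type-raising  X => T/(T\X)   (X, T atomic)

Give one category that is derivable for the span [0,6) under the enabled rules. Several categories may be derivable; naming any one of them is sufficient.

S

[0,6] S   <
  [0,5] S/PP   >
    [0,4] (S/PP)/PP   <
      [0,3] NP   <
        [0,1] "map" : NP\S
        [1,3] NP\(NP\S)   <
          [1,2] "with" : N
          [2,3] "in" : (NP\(NP\S))\N
      [3,4] "on" : ((S/PP)/PP)\NP
    [4,5] "read" : PP
  [5,6] "that" : S\(S/PP)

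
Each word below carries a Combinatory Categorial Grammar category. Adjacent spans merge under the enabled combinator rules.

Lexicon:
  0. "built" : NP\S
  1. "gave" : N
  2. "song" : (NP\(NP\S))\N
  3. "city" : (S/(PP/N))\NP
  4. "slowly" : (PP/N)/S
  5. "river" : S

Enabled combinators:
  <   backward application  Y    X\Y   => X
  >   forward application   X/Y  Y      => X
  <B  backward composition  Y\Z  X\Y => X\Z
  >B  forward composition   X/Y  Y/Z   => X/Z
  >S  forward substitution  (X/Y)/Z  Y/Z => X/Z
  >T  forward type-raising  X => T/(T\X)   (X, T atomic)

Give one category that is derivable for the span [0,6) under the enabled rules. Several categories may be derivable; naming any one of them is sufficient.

S

[0,6] S   >
  [0,4] S/(PP/N)   <
    [0,3] NP   <
      [0,1] "built" : NP\S
      [1,3] NP\(NP\S)   <
        [1,2] "gave" : N
        [2,3] "song" : (NP\(NP\S))\N
    [3,4] "city" : (S/(PP/N))\NP
  [4,6] PP/N   >
    [4,5] "slowly" : (PP/N)/S
    [5,6] "river" : S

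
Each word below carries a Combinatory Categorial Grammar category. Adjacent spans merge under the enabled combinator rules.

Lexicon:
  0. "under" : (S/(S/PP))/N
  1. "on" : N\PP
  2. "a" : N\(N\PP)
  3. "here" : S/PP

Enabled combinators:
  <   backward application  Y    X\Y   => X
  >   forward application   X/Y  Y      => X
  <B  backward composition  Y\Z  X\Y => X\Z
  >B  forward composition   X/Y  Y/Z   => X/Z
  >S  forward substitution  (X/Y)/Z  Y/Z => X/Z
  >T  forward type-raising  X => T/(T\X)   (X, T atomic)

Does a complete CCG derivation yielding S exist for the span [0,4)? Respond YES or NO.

YES

[0,4] S   >
  [0,3] S/(S/PP)   >
    [0,1] "under" : (S/(S/PP))/N
    [1,3] N   <
      [1,2] "on" : N\PP
      [2,3] "a" : N\(N\PP)
  [3,4] "here" : S/PP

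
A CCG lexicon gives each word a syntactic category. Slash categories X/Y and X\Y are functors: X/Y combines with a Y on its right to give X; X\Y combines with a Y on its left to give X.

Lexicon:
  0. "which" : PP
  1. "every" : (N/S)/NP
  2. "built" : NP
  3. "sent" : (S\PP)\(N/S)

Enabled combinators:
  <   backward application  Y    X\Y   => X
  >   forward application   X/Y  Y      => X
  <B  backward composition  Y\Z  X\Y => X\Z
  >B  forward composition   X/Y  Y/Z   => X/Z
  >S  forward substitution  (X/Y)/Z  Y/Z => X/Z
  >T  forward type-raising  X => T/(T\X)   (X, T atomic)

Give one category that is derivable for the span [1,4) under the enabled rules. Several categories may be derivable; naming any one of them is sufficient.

S\PP

[0,4] S   <
  [0,1] "which" : PP
  [1,4] S\PP   <
    [1,3] N/S   >
      [1,2] "every" : (N/S)/NP
      [2,3] "built" : NP
    [3,4] "sent" : (S\PP)\(N/S)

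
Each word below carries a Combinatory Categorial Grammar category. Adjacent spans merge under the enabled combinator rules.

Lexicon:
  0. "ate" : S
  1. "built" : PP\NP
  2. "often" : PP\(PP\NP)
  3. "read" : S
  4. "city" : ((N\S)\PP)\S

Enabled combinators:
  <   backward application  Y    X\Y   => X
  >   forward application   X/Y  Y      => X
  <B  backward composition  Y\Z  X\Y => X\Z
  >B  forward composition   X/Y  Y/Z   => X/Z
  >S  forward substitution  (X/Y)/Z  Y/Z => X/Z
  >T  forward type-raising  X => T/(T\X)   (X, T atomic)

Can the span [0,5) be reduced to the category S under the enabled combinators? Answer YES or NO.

NO

S PP\NP PP\(PP\NP) S ((N\S)\PP)\S
CKY chart[0,5] = {N, N/(N\N), NP/(NP\N), PP/(PP\N), S/(S\N)}; S ∉ chart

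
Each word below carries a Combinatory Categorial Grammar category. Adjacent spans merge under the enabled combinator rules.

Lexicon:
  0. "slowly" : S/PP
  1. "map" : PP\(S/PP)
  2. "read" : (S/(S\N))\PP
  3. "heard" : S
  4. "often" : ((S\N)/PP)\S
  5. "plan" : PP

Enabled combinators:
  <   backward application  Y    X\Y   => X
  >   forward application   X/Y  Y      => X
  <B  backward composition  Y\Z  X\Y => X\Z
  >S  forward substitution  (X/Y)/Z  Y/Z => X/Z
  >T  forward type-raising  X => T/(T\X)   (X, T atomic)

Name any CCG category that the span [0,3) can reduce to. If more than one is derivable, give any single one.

[0,6] S   >
  [0,3] S/(S\N)   <
    [0,2] PP   <
      [0,1] "slowly" : S/PP
      [1,2] "map" : PP\(S/PP)
    [2,3] "read" : (S/(S\N))\PP
  [3,6] S\N   >
    [3,5] (S\N)/PP   <
      [3,4] "heard" : S
      [4,5] "often" : ((S\N)/PP)\S
    [5,6] "plan" : PP

S/(S\N)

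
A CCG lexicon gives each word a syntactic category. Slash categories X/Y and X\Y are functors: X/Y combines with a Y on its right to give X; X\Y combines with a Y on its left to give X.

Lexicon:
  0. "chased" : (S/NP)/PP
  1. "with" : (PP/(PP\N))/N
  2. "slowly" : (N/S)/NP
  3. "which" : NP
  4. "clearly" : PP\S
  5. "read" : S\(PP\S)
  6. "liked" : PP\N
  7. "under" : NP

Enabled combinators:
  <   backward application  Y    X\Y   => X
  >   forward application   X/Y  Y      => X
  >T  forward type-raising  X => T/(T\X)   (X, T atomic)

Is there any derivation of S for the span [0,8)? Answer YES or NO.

[0,8] S   >
  [0,7] S/NP   >
    [0,1] "chased" : (S/NP)/PP
    [1,7] PP   >
      [1,6] PP/(PP\N)   >
        [1,2] "with" : (PP/(PP\N))/N
        [2,6] N   >
          [2,4] N/S   >
            [2,3] "slowly" : (N/S)/NP
            [3,4] "which" : NP
          [4,6] S   <
            [4,5] "clearly" : PP\S
            [5,6] "read" : S\(PP\S)
      [6,7] "liked" : PP\N
  [7,8] "under" : NP

YES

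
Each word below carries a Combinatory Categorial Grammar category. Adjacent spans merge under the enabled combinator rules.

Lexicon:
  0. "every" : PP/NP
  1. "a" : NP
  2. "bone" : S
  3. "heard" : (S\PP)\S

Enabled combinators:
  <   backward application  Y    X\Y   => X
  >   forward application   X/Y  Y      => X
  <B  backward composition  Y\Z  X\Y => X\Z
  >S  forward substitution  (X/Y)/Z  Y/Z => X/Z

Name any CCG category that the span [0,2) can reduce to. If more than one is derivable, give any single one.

[0,4] S   <
  [0,2] PP   >
    [0,1] "every" : PP/NP
    [1,2] "a" : NP
  [2,4] S\PP   <
    [2,3] "bone" : S
    [3,4] "heard" : (S\PP)\S

PP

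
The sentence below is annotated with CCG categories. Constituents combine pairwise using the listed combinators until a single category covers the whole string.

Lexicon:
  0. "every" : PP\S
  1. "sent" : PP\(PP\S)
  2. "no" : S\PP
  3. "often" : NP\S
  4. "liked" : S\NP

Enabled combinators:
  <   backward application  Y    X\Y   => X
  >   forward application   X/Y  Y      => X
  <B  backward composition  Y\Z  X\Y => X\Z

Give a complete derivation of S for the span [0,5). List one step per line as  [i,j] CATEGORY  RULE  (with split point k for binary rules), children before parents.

[0,1] PP\S  lex  "every"
[1,2] PP\(PP\S)  lex  "sent"
[0,2] PP  <  k=1
[2,3] S\PP  lex  "no"
[3,4] NP\S  lex  "often"
[2,4] NP\PP  <B  k=3
[0,4] NP  <  k=2
[4,5] S\NP  lex  "liked"
[0,5] S  <  k=4

[0,5] S   <
  [0,4] NP   <
    [0,2] PP   <
      [0,1] "every" : PP\S
      [1,2] "sent" : PP\(PP\S)
    [2,4] NP\PP   <B
      [2,3] "no" : S\PP
      [3,4] "often" : NP\S
  [4,5] "liked" : S\NP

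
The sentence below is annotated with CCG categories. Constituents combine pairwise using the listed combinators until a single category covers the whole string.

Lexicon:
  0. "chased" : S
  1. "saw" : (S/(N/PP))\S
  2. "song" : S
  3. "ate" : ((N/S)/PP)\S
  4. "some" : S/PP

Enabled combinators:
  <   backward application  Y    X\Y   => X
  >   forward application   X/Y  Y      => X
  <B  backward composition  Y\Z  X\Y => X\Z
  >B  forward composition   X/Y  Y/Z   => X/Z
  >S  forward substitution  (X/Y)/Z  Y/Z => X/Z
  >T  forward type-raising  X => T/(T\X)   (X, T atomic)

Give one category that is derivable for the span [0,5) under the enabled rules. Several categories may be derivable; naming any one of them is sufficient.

[0,5] S   >
  [0,2] S/(N/PP)   <
    [0,1] "chased" : S
    [1,2] "saw" : (S/(N/PP))\S
  [2,5] N/PP   >S
    [2,4] (N/S)/PP   <
      [2,3] "song" : S
      [3,4] "ate" : ((N/S)/PP)\S
    [4,5] "some" : S/PP

S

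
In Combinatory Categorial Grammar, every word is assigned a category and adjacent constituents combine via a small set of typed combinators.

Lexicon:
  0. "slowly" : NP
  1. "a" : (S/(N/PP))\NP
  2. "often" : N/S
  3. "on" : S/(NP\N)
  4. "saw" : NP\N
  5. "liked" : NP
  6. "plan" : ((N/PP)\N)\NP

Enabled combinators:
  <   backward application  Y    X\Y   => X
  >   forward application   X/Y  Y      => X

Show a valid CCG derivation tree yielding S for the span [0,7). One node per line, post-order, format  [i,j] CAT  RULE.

[0,1] NP  lex  "slowly"
[1,2] (S/(N/PP))\NP  lex  "a"
[0,2] S/(N/PP)  <  k=1
[2,3] N/S  lex  "often"
[3,4] S/(NP\N)  lex  "on"
[4,5] NP\N  lex  "saw"
[3,5] S  >  k=4
[2,5] N  >  k=3
[5,6] NP  lex  "liked"
[6,7] ((N/PP)\N)\NP  lex  "plan"
[5,7] (N/PP)\N  <  k=6
[2,7] N/PP  <  k=5
[0,7] S  >  k=2

[0,7] S   >
  [0,2] S/(N/PP)   <
    [0,1] "slowly" : NP
    [1,2] "a" : (S/(N/PP))\NP
  [2,7] N/PP   <
    [2,5] N   >
      [2,3] "often" : N/S
      [3,5] S   >
        [3,4] "on" : S/(NP\N)
        [4,5] "saw" : NP\N
    [5,7] (N/PP)\N   <
      [5,6] "liked" : NP
      [6,7] "plan" : ((N/PP)\N)\NP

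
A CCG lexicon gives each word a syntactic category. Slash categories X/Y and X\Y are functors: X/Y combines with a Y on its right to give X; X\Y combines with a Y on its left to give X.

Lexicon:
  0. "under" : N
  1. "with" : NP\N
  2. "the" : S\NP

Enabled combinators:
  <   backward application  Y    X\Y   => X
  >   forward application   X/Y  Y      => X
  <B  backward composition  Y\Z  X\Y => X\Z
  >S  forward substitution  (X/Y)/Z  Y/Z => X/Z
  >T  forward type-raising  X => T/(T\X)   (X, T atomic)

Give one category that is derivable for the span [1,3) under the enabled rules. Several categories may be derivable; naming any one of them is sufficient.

[0,3] S   <
  [0,1] "under" : N
  [1,3] S\N   <B
    [1,2] "with" : NP\N
    [2,3] "the" : S\NP

S\N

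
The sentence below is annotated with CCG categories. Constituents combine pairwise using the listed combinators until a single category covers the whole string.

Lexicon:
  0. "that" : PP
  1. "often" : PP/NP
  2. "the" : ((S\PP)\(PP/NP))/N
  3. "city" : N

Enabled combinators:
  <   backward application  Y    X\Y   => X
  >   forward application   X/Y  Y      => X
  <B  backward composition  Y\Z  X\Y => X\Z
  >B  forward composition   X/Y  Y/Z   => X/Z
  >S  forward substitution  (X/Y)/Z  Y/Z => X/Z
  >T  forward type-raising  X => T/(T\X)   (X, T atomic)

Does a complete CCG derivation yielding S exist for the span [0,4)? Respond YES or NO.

YES

[0,4] S   >
  [0,1] S/(S\PP)   >T
    [0,1] "that" : PP
  [1,4] S\PP   <
    [1,2] "often" : PP/NP
    [2,4] (S\PP)\(PP/NP)   >
      [2,3] "the" : ((S\PP)\(PP/NP))/N
      [3,4] "city" : N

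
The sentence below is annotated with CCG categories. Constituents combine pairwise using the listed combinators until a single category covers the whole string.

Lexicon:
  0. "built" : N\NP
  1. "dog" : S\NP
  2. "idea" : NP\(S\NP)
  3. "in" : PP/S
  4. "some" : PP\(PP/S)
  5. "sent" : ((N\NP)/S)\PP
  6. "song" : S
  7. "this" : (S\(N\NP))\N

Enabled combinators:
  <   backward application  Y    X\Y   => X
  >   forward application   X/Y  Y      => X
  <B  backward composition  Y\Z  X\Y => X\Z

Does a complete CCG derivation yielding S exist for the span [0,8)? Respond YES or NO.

YES

[0,8] S   <
  [0,1] "built" : N\NP
  [1,8] S\(N\NP)   <
    [1,7] N   <
      [1,3] NP   <
        [1,2] "dog" : S\NP
        [2,3] "idea" : NP\(S\NP)
      [3,7] N\NP   >
        [3,6] (N\NP)/S   <
          [3,5] PP   <
            [3,4] "in" : PP/S
            [4,5] "some" : PP\(PP/S)
          [5,6] "sent" : ((N\NP)/S)\PP
        [6,7] "song" : S
    [7,8] "this" : (S\(N\NP))\N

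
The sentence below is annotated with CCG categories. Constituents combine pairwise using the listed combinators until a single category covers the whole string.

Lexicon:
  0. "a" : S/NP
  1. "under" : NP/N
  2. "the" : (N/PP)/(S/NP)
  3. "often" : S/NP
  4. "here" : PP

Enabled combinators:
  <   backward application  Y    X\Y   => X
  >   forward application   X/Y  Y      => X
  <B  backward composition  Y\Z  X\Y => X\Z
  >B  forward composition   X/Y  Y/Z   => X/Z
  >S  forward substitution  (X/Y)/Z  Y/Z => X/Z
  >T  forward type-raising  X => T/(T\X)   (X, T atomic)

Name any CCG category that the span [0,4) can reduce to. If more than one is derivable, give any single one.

S/PP

[0,5] S   >
  [0,4] S/PP   >B
    [0,1] "a" : S/NP
    [1,4] NP/PP   >B
      [1,2] "under" : NP/N
      [2,4] N/PP   >
        [2,3] "the" : (N/PP)/(S/NP)
        [3,4] "often" : S/NP
  [4,5] "here" : PP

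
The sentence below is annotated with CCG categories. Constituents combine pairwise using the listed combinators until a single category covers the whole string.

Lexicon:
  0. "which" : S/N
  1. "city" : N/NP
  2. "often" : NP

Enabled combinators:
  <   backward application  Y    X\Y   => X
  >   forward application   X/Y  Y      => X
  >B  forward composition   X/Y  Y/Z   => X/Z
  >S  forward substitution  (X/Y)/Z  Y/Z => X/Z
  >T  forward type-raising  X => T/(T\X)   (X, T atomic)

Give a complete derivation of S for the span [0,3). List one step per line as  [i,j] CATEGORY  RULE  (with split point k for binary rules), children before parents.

[0,3] S   >
  [0,1] "which" : S/N
  [1,3] N   >
    [1,2] "city" : N/NP
    [2,3] "often" : NP

[0,1] S/N  lex  "which"
[1,2] N/NP  lex  "city"
[2,3] NP  lex  "often"
[1,3] N  >  k=2
[0,3] S  >  k=1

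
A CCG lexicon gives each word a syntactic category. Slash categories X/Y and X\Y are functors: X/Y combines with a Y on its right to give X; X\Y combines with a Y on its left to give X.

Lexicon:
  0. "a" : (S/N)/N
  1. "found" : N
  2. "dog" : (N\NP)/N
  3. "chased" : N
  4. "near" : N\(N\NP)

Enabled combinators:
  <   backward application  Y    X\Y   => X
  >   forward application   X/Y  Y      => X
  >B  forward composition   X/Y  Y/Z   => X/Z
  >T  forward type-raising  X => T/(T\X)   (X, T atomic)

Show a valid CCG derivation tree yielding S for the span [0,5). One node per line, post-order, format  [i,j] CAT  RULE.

[0,1] (S/N)/N  lex  "a"
[1,2] N  lex  "found"
[0,2] S/N  >  k=1
[2,3] (N\NP)/N  lex  "dog"
[3,4] N  lex  "chased"
[2,4] N\NP  >  k=3
[4,5] N\(N\NP)  lex  "near"
[2,5] N  <  k=4
[0,5] S  >  k=2

[0,5] S   >
  [0,2] S/N   >
    [0,1] "a" : (S/N)/N
    [1,2] "found" : N
  [2,5] N   <
    [2,4] N\NP   >
      [2,3] "dog" : (N\NP)/N
      [3,4] "chased" : N
    [4,5] "near" : N\(N\NP)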